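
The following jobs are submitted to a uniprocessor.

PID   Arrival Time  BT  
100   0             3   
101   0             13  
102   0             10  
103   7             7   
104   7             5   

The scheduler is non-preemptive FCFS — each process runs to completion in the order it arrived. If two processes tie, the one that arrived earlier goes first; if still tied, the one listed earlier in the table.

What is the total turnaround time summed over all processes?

102

Gantt: | 100 0-3 | 101 3-16 | 102 16-26 | 103 26-33 | 104 33-38 |
Completion: 100=3  101=16  102=26  103=33  104=38
Turnaround = completion − arrival: 100=3, 101=16, 102=26, 103=26, 104=31
Total turnaround = 3 + 16 + 26 + 26 + 31 = 102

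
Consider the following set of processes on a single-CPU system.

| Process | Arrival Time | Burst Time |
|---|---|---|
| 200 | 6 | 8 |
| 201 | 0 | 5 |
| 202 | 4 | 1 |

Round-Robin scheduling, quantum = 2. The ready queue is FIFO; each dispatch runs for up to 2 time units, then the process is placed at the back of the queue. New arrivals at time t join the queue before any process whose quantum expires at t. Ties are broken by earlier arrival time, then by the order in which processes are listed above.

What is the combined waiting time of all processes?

Schedule: | 201 0-4 | 202 4-5 | 201 5-6 | 200 6-14 |
Completion: 200=14  201=6  202=5
Turnaround (C−A): 200=8  201=6  202=1
Waiting = turnaround − burst: 200=0, 201=1, 202=0
Total waiting = 0 + 1 + 0 = 1

1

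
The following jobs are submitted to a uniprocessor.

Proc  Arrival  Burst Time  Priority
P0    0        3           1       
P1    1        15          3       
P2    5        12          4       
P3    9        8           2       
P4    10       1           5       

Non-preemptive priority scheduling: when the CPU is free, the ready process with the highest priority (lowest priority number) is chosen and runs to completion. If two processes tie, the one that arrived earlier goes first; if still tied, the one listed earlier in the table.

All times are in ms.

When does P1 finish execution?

Timeline: | P0 0-3 | P1 3-18 | P3 18-26 | P2 26-38 | P4 38-39 |
Completion: P0=3  P1=18  P2=38  P3=26  P4=39
Turnaround (C−A): P0=3  P1=17  P2=33  P3=17  P4=29

18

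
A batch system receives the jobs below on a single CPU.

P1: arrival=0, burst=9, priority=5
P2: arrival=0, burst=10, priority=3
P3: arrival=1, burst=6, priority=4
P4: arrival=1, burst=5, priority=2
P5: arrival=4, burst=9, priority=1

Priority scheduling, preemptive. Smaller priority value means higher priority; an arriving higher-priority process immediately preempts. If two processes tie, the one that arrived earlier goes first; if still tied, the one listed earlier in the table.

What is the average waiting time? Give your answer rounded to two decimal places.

Gantt: | P2 0-1 | P4 1-4 | P5 4-13 | P4 13-15 | P2 15-24 | P3 24-30 | P1 30-39 |
Completion: P1=39  P2=24  P3=30  P4=15  P5=13
Waiting times: P1=30, P2=14, P3=23, P4=9, P5=0
Average waiting = (30+14+23+9+0) / 5 = 76/5 = 15.20

15.20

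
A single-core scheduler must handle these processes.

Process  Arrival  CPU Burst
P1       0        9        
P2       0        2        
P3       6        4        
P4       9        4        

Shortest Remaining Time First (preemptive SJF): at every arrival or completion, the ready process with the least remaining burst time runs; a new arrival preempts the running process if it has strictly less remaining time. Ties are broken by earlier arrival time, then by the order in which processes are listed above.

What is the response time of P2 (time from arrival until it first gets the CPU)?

Gantt: | P2 0-2 | P1 2-6 | P3 6-10 | P4 10-14 | P1 14-19 |
Completion: P1=19  P2=2  P3=10  P4=14
Turnaround (C−A): P1=19  P2=2  P3=4  P4=5
Response(P2) = first start − arrival = 0 − 0 = 0

0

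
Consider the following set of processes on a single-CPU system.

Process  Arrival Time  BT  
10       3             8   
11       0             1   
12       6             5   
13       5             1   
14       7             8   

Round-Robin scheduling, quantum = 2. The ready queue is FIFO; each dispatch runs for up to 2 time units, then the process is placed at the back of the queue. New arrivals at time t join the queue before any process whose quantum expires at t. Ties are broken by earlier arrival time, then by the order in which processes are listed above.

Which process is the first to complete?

Gantt: | 11 0-1 | idle 1-3 | 10 3-5 | 13 5-6 | 10 6-8 | 12 8-10 | 14 10-12 | 10 12-14 | 12 14-16 | 14 16-18 | 10 18-20 | 12 20-21 | 14 21-25 |
Completion: 10=20  11=1  12=21  13=6  14=25
Turnaround (C−A): 10=17  11=1  12=15  13=1  14=18
Finish order: 11 → 13 → 10 → 12 → 14

11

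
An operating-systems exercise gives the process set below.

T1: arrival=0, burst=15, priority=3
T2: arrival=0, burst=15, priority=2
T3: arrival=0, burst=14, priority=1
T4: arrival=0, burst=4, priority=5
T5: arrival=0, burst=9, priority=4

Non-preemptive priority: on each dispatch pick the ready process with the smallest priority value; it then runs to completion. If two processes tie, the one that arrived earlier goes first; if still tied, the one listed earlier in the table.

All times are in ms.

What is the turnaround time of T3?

Timeline: | T3 0-14 | T2 14-29 | T1 29-44 | T5 44-53 | T4 53-57 |
Completion: T1=44  T2=29  T3=14  T4=57  T5=53
Turnaround (C−A): T1=44  T2=29  T3=14  T4=57  T5=53
Turnaround(T3) = completion − arrival = 14 − 0 = 14

14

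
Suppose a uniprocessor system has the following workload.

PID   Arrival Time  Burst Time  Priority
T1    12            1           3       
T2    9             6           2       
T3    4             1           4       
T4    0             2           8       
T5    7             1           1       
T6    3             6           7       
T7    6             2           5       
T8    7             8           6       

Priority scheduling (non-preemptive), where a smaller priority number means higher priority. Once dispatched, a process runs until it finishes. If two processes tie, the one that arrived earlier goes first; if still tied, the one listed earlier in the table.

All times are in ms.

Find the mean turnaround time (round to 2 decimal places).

Gantt: | T4 0-2 | idle 2-3 | T6 3-9 | T5 9-10 | T2 10-16 | T1 16-17 | T3 17-18 | T7 18-20 | T8 20-28 |
Completion: T1=17  T2=16  T3=18  T4=2  T5=10  T6=9  T7=20  T8=28
Turnaround (C−A): T1=5  T2=7  T3=14  T4=2  T5=3  T6=6  T7=14  T8=21
Turnaround times: T1=5, T2=7, T3=14, T4=2, T5=3, T6=6, T7=14, T8=21
Average turnaround = (5+7+14+2+3+6+14+21) / 8 = 72/8 = 9.00

9.00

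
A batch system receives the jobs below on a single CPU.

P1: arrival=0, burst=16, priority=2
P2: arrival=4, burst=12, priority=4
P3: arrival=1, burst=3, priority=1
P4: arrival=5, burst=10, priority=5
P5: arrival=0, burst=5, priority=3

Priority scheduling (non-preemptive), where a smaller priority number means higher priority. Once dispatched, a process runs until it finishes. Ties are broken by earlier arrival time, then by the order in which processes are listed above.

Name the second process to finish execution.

P3

Timeline: | P1 0-16 | P3 16-19 | P5 19-24 | P2 24-36 | P4 36-46 |
Completion: P1=16  P2=36  P3=19  P4=46  P5=24
Turnaround (C−A): P1=16  P2=32  P3=18  P4=41  P5=24
Finish order: P1 → P3 → P5 → P2 → P4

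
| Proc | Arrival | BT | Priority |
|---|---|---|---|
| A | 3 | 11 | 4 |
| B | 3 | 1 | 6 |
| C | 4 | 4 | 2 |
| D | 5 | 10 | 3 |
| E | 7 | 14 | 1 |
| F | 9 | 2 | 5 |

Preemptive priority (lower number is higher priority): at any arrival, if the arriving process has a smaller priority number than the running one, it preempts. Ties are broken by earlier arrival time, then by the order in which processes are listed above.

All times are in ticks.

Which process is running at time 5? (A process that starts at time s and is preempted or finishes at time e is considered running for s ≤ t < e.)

Gantt: | idle 0-3 | A 3-4 | C 4-7 | E 7-21 | C 21-22 | D 22-32 | A 32-42 | F 42-44 | B 44-45 |
Completion: A=42  B=45  C=22  D=32  E=21  F=44

C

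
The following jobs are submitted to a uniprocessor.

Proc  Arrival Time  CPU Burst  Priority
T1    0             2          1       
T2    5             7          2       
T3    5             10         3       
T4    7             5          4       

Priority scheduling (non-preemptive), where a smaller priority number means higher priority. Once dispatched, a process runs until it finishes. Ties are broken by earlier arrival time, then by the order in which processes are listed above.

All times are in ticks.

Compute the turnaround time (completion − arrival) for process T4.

20

Timeline: | T1 0-2 | idle 2-5 | T2 5-12 | T3 12-22 | T4 22-27 |
Completion: T1=2  T2=12  T3=22  T4=27
Turnaround (C−A): T1=2  T2=7  T3=17  T4=20
Turnaround(T4) = completion − arrival = 27 − 7 = 20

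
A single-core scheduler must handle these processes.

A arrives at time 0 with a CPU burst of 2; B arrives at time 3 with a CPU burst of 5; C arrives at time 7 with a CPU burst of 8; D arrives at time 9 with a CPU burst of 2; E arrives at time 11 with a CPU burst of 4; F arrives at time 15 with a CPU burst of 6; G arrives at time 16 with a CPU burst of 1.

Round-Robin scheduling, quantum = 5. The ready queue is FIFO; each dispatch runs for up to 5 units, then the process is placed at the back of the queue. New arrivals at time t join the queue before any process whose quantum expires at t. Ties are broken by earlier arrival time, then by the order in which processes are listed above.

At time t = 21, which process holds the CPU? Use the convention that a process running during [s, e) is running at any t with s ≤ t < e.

Gantt: | A 0-2 | idle 2-3 | B 3-8 | C 8-13 | D 13-15 | E 15-19 | C 19-22 | F 22-27 | G 27-28 | F 28-29 |
Completion: A=2  B=8  C=22  D=15  E=19  F=29  G=28
Turnaround (C−A): A=2  B=5  C=15  D=6  E=8  F=14  G=12

C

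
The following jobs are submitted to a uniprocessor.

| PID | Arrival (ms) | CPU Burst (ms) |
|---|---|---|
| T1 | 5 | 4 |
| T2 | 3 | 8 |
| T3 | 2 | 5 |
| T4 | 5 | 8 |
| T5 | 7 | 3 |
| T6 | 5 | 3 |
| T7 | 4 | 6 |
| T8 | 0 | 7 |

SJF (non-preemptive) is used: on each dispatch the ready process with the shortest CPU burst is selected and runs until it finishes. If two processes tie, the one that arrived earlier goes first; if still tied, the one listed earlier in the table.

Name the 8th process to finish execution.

Timeline: | T8 0-7 | T6 7-10 | T5 10-13 | T1 13-17 | T3 17-22 | T7 22-28 | T2 28-36 | T4 36-44 |
Completion: T1=17  T2=36  T3=22  T4=44  T5=13  T6=10  T7=28  T8=7
Turnaround (C−A): T1=12  T2=33  T3=20  T4=39  T5=6  T6=5  T7=24  T8=7
Finish order: T8 → T6 → T5 → T1 → T3 → T7 → T2 → T4

T4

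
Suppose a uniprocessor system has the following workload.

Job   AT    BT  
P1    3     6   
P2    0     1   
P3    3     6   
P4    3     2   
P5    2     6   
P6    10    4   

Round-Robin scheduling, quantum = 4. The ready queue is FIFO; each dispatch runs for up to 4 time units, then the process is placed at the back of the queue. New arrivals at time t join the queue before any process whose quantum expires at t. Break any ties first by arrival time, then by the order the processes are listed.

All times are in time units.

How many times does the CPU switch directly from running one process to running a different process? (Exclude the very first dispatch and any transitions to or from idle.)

Gantt: | P2 0-1 | idle 1-2 | P5 2-6 | P1 6-10 | P3 10-14 | P4 14-16 | P5 16-18 | P6 18-22 | P1 22-24 | P3 24-26 |
Completion: P1=24  P2=1  P3=26  P4=16  P5=18  P6=22
Turnaround (C−A): P1=21  P2=1  P3=23  P4=13  P5=16  P6=12

7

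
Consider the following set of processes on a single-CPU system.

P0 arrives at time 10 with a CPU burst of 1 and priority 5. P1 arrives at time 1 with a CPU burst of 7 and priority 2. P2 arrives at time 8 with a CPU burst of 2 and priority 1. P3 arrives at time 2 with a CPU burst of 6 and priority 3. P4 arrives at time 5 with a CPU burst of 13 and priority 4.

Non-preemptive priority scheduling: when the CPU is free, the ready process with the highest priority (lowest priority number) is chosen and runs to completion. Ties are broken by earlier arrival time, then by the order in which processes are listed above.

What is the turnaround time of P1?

Schedule: | idle 0-1 | P1 1-8 | P2 8-10 | P3 10-16 | P4 16-29 | P0 29-30 |
Completion: P0=30  P1=8  P2=10  P3=16  P4=29
Turnaround(P1) = completion − arrival = 8 − 1 = 7

7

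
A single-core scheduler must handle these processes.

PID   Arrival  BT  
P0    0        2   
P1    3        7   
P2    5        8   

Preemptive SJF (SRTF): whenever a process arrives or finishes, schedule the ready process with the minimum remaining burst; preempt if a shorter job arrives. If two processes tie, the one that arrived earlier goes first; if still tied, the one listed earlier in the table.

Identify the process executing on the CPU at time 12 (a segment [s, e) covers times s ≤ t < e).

Gantt: | P0 0-2 | idle 2-3 | P1 3-10 | P2 10-18 |
Completion: P0=2  P1=10  P2=18
Turnaround (C−A): P0=2  P1=7  P2=13

P2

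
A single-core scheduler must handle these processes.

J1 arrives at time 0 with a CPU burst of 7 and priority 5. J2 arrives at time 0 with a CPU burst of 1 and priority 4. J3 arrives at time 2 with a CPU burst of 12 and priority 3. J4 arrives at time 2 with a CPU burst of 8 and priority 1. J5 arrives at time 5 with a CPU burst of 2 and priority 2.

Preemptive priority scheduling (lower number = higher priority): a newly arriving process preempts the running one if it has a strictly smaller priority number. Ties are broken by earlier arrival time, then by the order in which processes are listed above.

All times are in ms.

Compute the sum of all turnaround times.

68

Gantt: | J2 0-1 | J1 1-2 | J4 2-10 | J5 10-12 | J3 12-24 | J1 24-30 |
Completion: J1=30  J2=1  J3=24  J4=10  J5=12
Turnaround (C−A): J1=30  J2=1  J3=22  J4=8  J5=7
Turnaround = completion − arrival: J1=30, J2=1, J3=22, J4=8, J5=7
Total turnaround = 30 + 1 + 22 + 8 + 7 = 68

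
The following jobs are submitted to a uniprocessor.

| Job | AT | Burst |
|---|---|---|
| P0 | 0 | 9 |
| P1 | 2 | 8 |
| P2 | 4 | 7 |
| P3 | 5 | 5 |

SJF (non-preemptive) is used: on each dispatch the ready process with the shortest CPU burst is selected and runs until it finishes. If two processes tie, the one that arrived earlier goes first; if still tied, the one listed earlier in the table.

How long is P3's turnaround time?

Timeline: | P0 0-9 | P3 9-14 | P2 14-21 | P1 21-29 |
Completion: P0=9  P1=29  P2=21  P3=14
Turnaround(P3) = completion − arrival = 14 − 5 = 9

9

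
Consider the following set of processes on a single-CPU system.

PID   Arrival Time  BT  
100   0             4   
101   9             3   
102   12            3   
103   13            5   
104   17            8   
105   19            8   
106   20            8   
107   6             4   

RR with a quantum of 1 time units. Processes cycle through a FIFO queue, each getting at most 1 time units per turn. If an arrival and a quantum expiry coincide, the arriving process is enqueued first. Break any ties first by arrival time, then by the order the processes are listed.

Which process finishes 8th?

106

Gantt: | 100 0-4 | idle 4-6 | 107 6-9 | 101 9-10 | 107 10-11 | 101 11-12 | 102 12-13 | 101 13-14 | 103 14-15 | 102 15-16 | 103 16-17 | 102 17-18 | 104 18-19 | 103 19-20 | 105 20-21 | 104 21-22 | 106 22-23 | 103 23-24 | 105 24-25 | 104 25-26 | 106 26-27 | 103 27-28 | 105 28-29 | 104 29-30 | 106 30-31 | 105 31-32 | 104 32-33 | 106 33-34 | 105 34-35 | 104 35-36 | 106 36-37 | 105 37-38 | 104 38-39 | 106 39-40 | 105 40-41 | 104 41-42 | 106 42-43 | 105 43-44 | 106 44-45 |
Completion: 100=4  101=14  102=18  103=28  104=42  105=44  106=45  107=11
Turnaround (C−A): 100=4  101=5  102=6  103=15  104=25  105=25  106=25  107=5
Finish order: 100 → 107 → 101 → 102 → 103 → 104 → 105 → 106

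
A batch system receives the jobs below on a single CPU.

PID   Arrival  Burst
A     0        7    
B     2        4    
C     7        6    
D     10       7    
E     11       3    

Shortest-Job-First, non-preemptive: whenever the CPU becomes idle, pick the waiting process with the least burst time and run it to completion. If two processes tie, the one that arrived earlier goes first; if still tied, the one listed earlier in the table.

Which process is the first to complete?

Gantt: | A 0-7 | B 7-11 | E 11-14 | C 14-20 | D 20-27 |
Completion: A=7  B=11  C=20  D=27  E=14
Finish order: A → B → E → C → D

A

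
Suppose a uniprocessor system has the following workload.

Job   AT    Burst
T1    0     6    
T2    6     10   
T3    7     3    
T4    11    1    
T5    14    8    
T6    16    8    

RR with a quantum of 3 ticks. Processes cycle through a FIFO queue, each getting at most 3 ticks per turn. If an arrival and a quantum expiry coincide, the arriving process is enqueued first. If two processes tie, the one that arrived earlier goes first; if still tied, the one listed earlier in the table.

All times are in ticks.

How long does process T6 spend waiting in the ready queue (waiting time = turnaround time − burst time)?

12

Schedule: | T1 0-6 | T2 6-9 | T3 9-12 | T2 12-15 | T4 15-16 | T5 16-19 | T2 19-22 | T6 22-25 | T5 25-28 | T2 28-29 | T6 29-32 | T5 32-34 | T6 34-36 |
Completion: T1=6  T2=29  T3=12  T4=16  T5=34  T6=36
Turnaround (C−A): T1=6  T2=23  T3=5  T4=5  T5=20  T6=20
Waiting(T6) = turnaround − burst = 20 − 8 = 12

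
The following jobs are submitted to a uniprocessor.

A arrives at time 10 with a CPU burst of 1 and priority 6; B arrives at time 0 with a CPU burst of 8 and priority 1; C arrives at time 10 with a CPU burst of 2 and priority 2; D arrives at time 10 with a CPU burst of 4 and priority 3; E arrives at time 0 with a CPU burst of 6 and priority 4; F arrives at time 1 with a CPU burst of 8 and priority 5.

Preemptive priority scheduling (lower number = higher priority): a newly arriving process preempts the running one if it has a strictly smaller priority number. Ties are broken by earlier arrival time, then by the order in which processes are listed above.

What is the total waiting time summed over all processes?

Schedule: | B 0-8 | E 8-10 | C 10-12 | D 12-16 | E 16-20 | F 20-28 | A 28-29 |
Completion: A=29  B=8  C=12  D=16  E=20  F=28
Turnaround (C−A): A=19  B=8  C=2  D=6  E=20  F=27
Waiting = turnaround − burst: A=18, B=0, C=0, D=2, E=14, F=19
Total waiting = 18 + 0 + 0 + 2 + 14 + 19 = 53

53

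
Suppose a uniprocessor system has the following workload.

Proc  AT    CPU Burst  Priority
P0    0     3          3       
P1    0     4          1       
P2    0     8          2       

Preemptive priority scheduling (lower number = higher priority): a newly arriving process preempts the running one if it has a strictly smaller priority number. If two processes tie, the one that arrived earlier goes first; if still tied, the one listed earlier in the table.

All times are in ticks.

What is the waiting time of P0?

12

Gantt: | P1 0-4 | P2 4-12 | P0 12-15 |
Completion: P0=15  P1=4  P2=12
Turnaround (C−A): P0=15  P1=4  P2=12
Waiting(P0) = turnaround − burst = 15 − 3 = 12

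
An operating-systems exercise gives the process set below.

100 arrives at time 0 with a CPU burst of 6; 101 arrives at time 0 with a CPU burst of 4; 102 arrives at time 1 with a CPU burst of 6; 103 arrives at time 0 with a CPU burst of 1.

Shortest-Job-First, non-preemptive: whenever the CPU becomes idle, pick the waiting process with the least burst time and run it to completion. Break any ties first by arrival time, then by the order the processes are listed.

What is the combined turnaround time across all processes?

Timeline: | 103 0-1 | 101 1-5 | 100 5-11 | 102 11-17 |
Completion: 100=11  101=5  102=17  103=1
Turnaround (C−A): 100=11  101=5  102=16  103=1
Turnaround = completion − arrival: 100=11, 101=5, 102=16, 103=1
Total turnaround = 11 + 5 + 16 + 1 = 33

33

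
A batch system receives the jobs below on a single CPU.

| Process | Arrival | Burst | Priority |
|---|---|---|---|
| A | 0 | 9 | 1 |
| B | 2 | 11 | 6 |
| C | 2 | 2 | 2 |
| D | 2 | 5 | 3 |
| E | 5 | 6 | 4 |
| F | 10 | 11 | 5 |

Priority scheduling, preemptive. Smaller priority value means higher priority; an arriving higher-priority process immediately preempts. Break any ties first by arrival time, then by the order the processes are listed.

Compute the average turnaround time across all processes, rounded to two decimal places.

Gantt: | A 0-9 | C 9-11 | D 11-16 | E 16-22 | F 22-33 | B 33-44 |
Completion: A=9  B=44  C=11  D=16  E=22  F=33
Turnaround (C−A): A=9  B=42  C=9  D=14  E=17  F=23
Turnaround times: A=9, B=42, C=9, D=14, E=17, F=23
Average turnaround = (9+42+9+14+17+23) / 6 = 114/6 = 19.00

19.00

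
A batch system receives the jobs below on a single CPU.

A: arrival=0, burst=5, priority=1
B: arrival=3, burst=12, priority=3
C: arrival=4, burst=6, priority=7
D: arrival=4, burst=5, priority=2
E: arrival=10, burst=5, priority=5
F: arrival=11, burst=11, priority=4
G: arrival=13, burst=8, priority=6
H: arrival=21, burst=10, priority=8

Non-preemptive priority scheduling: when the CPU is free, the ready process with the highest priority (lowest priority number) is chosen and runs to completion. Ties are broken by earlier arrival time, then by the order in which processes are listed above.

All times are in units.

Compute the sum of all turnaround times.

Gantt: | A 0-5 | D 5-10 | B 10-22 | F 22-33 | E 33-38 | G 38-46 | C 46-52 | H 52-62 |
Completion: A=5  B=22  C=52  D=10  E=38  F=33  G=46  H=62
Turnaround (C−A): A=5  B=19  C=48  D=6  E=28  F=22  G=33  H=41
Turnaround = completion − arrival: A=5, B=19, C=48, D=6, E=28, F=22, G=33, H=41
Total turnaround = 5 + 19 + 48 + 6 + 28 + 22 + 33 + 41 = 202

202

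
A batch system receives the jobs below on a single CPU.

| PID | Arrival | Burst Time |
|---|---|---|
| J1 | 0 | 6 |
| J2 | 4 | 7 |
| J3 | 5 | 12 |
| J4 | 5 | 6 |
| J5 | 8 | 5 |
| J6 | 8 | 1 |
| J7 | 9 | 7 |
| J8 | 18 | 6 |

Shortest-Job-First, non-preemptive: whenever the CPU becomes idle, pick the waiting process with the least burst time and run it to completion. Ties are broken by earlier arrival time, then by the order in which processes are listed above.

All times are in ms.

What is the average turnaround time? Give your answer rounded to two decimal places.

Timeline: | J1 0-6 | J4 6-12 | J6 12-13 | J5 13-18 | J8 18-24 | J2 24-31 | J7 31-38 | J3 38-50 |
Completion: J1=6  J2=31  J3=50  J4=12  J5=18  J6=13  J7=38  J8=24
Turnaround (C−A): J1=6  J2=27  J3=45  J4=7  J5=10  J6=5  J7=29  J8=6
Turnaround times: J1=6, J2=27, J3=45, J4=7, J5=10, J6=5, J7=29, J8=6
Average turnaround = (6+27+45+7+10+5+29+6) / 8 = 135/8 = 16.88

16.88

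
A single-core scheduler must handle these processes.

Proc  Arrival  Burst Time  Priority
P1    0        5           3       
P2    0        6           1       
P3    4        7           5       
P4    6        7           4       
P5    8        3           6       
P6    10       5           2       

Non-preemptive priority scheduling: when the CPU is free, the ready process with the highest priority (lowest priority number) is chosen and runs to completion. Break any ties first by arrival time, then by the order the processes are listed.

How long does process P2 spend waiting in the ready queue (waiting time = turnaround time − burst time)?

Schedule: | P2 0-6 | P1 6-11 | P6 11-16 | P4 16-23 | P3 23-30 | P5 30-33 |
Completion: P1=11  P2=6  P3=30  P4=23  P5=33  P6=16
Waiting(P2) = turnaround − burst = 6 − 6 = 0

0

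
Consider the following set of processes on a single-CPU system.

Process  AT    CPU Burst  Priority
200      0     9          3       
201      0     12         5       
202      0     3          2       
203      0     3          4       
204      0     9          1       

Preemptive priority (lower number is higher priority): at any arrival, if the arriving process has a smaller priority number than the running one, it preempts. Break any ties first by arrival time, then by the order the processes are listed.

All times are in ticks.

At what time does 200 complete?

21

Schedule: | 204 0-9 | 202 9-12 | 200 12-21 | 203 21-24 | 201 24-36 |
Completion: 200=21  201=36  202=12  203=24  204=9
Turnaround (C−A): 200=21  201=36  202=12  203=24  204=9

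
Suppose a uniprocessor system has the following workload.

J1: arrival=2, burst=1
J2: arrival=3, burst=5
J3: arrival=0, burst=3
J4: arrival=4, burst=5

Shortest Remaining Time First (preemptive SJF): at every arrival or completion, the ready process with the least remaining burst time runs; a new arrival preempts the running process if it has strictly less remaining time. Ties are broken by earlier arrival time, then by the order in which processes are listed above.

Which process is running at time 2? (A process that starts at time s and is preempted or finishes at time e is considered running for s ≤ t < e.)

J3

Timeline: | J3 0-3 | J1 3-4 | J2 4-9 | J4 9-14 |
Completion: J1=4  J2=9  J3=3  J4=14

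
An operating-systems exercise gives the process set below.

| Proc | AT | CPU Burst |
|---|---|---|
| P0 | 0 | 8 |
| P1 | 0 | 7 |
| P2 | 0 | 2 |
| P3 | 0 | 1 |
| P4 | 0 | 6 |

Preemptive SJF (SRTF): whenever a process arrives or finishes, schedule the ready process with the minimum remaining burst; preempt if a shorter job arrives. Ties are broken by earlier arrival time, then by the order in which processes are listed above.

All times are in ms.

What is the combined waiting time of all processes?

29

Gantt: | P3 0-1 | P2 1-3 | P4 3-9 | P1 9-16 | P0 16-24 |
Completion: P0=24  P1=16  P2=3  P3=1  P4=9
Waiting = turnaround − burst: P0=16, P1=9, P2=1, P3=0, P4=3
Total waiting = 16 + 9 + 1 + 0 + 3 = 29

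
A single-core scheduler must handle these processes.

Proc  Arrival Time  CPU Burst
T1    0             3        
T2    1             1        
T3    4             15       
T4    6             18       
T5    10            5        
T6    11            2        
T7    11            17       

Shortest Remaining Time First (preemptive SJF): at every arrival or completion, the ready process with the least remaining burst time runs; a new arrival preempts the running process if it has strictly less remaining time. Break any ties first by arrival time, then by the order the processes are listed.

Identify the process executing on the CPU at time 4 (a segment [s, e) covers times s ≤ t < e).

T3

Schedule: | T1 0-1 | T2 1-2 | T1 2-4 | T3 4-10 | T5 10-11 | T6 11-13 | T5 13-17 | T3 17-26 | T7 26-43 | T4 43-61 |
Completion: T1=4  T2=2  T3=26  T4=61  T5=17  T6=13  T7=43
Turnaround (C−A): T1=4  T2=1  T3=22  T4=55  T5=7  T6=2  T7=32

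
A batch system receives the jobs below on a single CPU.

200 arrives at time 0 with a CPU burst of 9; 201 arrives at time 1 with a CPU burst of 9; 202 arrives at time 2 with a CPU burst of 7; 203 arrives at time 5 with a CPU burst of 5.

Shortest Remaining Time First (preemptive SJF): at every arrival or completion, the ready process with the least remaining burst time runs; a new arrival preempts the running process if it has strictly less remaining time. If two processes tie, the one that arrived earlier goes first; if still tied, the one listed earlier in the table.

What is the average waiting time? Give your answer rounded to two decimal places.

Schedule: | 200 0-9 | 203 9-14 | 202 14-21 | 201 21-30 |
Completion: 200=9  201=30  202=21  203=14
Waiting times: 200=0, 201=20, 202=12, 203=4
Average waiting = (0+20+12+4) / 4 = 36/4 = 9.00

9.00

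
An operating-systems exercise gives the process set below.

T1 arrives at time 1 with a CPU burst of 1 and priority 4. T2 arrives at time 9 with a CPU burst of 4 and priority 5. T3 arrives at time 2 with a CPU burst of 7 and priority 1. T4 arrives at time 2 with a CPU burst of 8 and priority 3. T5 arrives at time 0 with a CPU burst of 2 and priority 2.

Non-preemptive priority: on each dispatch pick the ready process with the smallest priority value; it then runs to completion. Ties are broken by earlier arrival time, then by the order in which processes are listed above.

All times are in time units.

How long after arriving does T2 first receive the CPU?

9

Schedule: | T5 0-2 | T3 2-9 | T4 9-17 | T1 17-18 | T2 18-22 |
Completion: T1=18  T2=22  T3=9  T4=17  T5=2
Turnaround (C−A): T1=17  T2=13  T3=7  T4=15  T5=2
Response(T2) = first start − arrival = 18 − 9 = 9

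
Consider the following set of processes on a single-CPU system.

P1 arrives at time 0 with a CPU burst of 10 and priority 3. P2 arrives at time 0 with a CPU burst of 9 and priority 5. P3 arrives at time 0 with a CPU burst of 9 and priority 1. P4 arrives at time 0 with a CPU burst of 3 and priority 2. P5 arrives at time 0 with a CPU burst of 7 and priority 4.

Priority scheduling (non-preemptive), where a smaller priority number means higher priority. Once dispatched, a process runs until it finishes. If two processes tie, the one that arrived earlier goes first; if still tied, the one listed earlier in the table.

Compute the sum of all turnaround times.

Timeline: | P3 0-9 | P4 9-12 | P1 12-22 | P5 22-29 | P2 29-38 |
Completion: P1=22  P2=38  P3=9  P4=12  P5=29
Turnaround (C−A): P1=22  P2=38  P3=9  P4=12  P5=29
Turnaround = completion − arrival: P1=22, P2=38, P3=9, P4=12, P5=29
Total turnaround = 22 + 38 + 9 + 12 + 29 = 110

110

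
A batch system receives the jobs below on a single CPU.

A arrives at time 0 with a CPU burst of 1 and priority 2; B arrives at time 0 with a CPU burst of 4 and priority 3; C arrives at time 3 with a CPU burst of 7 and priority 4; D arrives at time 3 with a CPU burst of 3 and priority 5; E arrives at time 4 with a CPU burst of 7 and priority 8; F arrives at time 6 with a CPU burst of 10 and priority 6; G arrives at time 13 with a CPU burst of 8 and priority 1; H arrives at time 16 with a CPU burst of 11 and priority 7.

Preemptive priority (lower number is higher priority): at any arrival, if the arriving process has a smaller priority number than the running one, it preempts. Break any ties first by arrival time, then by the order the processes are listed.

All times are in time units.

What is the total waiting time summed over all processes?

Timeline: | A 0-1 | B 1-5 | C 5-12 | D 12-13 | G 13-21 | D 21-23 | F 23-33 | H 33-44 | E 44-51 |
Completion: A=1  B=5  C=12  D=23  E=51  F=33  G=21  H=44
Turnaround (C−A): A=1  B=5  C=9  D=20  E=47  F=27  G=8  H=28
Waiting = turnaround − burst: A=0, B=1, C=2, D=17, E=40, F=17, G=0, H=17
Total waiting = 0 + 1 + 2 + 17 + 40 + 17 + 0 + 17 = 94

94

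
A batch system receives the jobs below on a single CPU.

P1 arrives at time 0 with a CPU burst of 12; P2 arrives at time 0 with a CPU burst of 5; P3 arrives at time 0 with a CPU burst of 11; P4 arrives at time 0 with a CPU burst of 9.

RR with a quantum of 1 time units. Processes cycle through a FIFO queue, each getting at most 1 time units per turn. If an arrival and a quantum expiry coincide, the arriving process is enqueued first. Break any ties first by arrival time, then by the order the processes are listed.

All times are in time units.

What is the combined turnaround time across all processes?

123

Timeline: | P1 0-1 | P2 1-2 | P3 2-3 | P4 3-4 | P1 4-5 | P2 5-6 | P3 6-7 | P4 7-8 | P1 8-9 | P2 9-10 | P3 10-11 | P4 11-12 | P1 12-13 | P2 13-14 | P3 14-15 | P4 15-16 | P1 16-17 | P2 17-18 | P3 18-19 | P4 19-20 | P1 20-21 | P3 21-22 | P4 22-23 | P1 23-24 | P3 24-25 | P4 25-26 | P1 26-27 | P3 27-28 | P4 28-29 | P1 29-30 | P3 30-31 | P4 31-32 | P1 32-33 | P3 33-34 | P1 34-35 | P3 35-36 | P1 36-37 |
Completion: P1=37  P2=18  P3=36  P4=32
Turnaround (C−A): P1=37  P2=18  P3=36  P4=32
Turnaround = completion − arrival: P1=37, P2=18, P3=36, P4=32
Total turnaround = 37 + 18 + 36 + 32 = 123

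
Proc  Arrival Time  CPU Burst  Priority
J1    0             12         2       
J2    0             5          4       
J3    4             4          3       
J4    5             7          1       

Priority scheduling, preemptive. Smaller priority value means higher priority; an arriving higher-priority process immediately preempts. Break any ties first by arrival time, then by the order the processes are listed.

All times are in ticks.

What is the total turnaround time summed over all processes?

73

Timeline: | J1 0-5 | J4 5-12 | J1 12-19 | J3 19-23 | J2 23-28 |
Completion: J1=19  J2=28  J3=23  J4=12
Turnaround (C−A): J1=19  J2=28  J3=19  J4=7
Turnaround = completion − arrival: J1=19, J2=28, J3=19, J4=7
Total turnaround = 19 + 28 + 19 + 7 = 73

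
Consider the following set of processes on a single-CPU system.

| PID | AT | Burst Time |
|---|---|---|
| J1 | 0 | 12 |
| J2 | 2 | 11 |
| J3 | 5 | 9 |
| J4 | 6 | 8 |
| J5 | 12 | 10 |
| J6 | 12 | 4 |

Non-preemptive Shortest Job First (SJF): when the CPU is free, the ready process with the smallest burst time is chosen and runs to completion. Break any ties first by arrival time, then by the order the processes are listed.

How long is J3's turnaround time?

Timeline: | J1 0-12 | J6 12-16 | J4 16-24 | J3 24-33 | J5 33-43 | J2 43-54 |
Completion: J1=12  J2=54  J3=33  J4=24  J5=43  J6=16
Turnaround (C−A): J1=12  J2=52  J3=28  J4=18  J5=31  J6=4
Turnaround(J3) = completion − arrival = 33 − 5 = 28

28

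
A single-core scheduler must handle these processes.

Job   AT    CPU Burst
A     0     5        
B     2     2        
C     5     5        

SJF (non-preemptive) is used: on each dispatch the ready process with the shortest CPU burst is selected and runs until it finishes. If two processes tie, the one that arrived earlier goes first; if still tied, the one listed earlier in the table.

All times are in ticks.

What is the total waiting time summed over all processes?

5

Gantt: | A 0-5 | B 5-7 | C 7-12 |
Completion: A=5  B=7  C=12
Turnaround (C−A): A=5  B=5  C=7
Waiting = turnaround − burst: A=0, B=3, C=2
Total waiting = 0 + 3 + 2 = 5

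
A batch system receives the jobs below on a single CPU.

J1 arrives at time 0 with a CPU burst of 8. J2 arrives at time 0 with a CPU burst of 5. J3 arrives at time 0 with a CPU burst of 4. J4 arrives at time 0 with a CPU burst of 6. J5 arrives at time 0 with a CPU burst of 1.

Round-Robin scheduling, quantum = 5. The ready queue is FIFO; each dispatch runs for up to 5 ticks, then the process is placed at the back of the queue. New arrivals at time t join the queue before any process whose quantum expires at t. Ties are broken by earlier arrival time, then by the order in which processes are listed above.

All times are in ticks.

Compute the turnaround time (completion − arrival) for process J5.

20

Timeline: | J1 0-5 | J2 5-10 | J3 10-14 | J4 14-19 | J5 19-20 | J1 20-23 | J4 23-24 |
Completion: J1=23  J2=10  J3=14  J4=24  J5=20
Turnaround (C−A): J1=23  J2=10  J3=14  J4=24  J5=20
Turnaround(J5) = completion − arrival = 20 − 0 = 20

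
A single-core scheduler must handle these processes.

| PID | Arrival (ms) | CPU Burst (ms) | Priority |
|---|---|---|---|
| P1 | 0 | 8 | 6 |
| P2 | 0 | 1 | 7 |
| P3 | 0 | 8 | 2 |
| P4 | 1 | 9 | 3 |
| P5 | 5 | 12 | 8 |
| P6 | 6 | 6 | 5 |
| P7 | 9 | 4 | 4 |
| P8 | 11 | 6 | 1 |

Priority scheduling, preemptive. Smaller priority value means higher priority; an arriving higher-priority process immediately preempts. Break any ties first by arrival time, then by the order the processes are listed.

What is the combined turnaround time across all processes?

213

Timeline: | P3 0-8 | P4 8-11 | P8 11-17 | P4 17-23 | P7 23-27 | P6 27-33 | P1 33-41 | P2 41-42 | P5 42-54 |
Completion: P1=41  P2=42  P3=8  P4=23  P5=54  P6=33  P7=27  P8=17
Turnaround (C−A): P1=41  P2=42  P3=8  P4=22  P5=49  P6=27  P7=18  P8=6
Turnaround = completion − arrival: P1=41, P2=42, P3=8, P4=22, P5=49, P6=27, P7=18, P8=6
Total turnaround = 41 + 42 + 8 + 22 + 49 + 27 + 18 + 6 = 213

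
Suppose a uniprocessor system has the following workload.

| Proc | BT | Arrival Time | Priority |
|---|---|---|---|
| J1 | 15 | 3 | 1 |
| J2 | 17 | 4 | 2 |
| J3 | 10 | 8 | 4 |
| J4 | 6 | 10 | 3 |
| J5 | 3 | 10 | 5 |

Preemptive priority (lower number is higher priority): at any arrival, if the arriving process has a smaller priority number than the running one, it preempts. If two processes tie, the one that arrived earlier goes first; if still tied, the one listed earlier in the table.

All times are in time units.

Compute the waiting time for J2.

Gantt: | idle 0-3 | J1 3-18 | J2 18-35 | J4 35-41 | J3 41-51 | J5 51-54 |
Completion: J1=18  J2=35  J3=51  J4=41  J5=54
Waiting(J2) = turnaround − burst = 31 − 17 = 14

14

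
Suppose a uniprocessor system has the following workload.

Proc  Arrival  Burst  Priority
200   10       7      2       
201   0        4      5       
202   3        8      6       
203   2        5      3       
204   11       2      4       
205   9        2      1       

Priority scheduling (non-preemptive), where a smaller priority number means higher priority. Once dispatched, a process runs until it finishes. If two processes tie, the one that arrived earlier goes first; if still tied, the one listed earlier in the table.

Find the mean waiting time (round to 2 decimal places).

Timeline: | 201 0-4 | 203 4-9 | 205 9-11 | 200 11-18 | 204 18-20 | 202 20-28 |
Completion: 200=18  201=4  202=28  203=9  204=20  205=11
Turnaround (C−A): 200=8  201=4  202=25  203=7  204=9  205=2
Waiting times: 200=1, 201=0, 202=17, 203=2, 204=7, 205=0
Average waiting = (1+0+17+2+7+0) / 6 = 27/6 = 4.50

4.50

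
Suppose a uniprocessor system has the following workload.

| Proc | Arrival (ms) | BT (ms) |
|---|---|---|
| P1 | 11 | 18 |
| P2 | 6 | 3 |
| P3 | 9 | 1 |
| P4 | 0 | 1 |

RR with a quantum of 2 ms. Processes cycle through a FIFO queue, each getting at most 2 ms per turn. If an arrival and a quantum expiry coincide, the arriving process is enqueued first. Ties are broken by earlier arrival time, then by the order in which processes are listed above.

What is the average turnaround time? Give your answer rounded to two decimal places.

Schedule: | P4 0-1 | idle 1-6 | P2 6-9 | P3 9-10 | idle 10-11 | P1 11-29 |
Completion: P1=29  P2=9  P3=10  P4=1
Turnaround (C−A): P1=18  P2=3  P3=1  P4=1
Turnaround times: P1=18, P2=3, P3=1, P4=1
Average turnaround = (18+3+1+1) / 4 = 23/4 = 5.75

5.75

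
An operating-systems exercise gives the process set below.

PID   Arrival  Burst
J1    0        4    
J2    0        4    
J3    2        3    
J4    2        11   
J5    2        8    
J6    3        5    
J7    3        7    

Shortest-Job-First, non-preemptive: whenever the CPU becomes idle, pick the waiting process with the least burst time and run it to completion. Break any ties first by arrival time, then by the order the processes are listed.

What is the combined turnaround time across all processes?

122

Gantt: | J1 0-4 | J3 4-7 | J2 7-11 | J6 11-16 | J7 16-23 | J5 23-31 | J4 31-42 |
Completion: J1=4  J2=11  J3=7  J4=42  J5=31  J6=16  J7=23
Turnaround = completion − arrival: J1=4, J2=11, J3=5, J4=40, J5=29, J6=13, J7=20
Total turnaround = 4 + 11 + 5 + 40 + 29 + 13 + 20 = 122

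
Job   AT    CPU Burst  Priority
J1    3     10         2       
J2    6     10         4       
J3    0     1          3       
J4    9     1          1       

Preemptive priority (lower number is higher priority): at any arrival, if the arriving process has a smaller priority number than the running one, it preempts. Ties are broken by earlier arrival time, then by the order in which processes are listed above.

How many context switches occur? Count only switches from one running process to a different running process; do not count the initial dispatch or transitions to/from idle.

3

Gantt: | J3 0-1 | idle 1-3 | J1 3-9 | J4 9-10 | J1 10-14 | J2 14-24 |
Completion: J1=14  J2=24  J3=1  J4=10
Turnaround (C−A): J1=11  J2=18  J3=1  J4=1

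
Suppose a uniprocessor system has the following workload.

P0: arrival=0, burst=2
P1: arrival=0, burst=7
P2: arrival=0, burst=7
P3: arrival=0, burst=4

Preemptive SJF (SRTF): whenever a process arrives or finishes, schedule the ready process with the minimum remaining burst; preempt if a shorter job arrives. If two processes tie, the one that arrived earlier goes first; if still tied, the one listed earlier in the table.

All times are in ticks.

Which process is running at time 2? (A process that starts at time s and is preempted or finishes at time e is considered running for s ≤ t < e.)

Timeline: | P0 0-2 | P3 2-6 | P1 6-13 | P2 13-20 |
Completion: P0=2  P1=13  P2=20  P3=6
Turnaround (C−A): P0=2  P1=13  P2=20  P3=6

P3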